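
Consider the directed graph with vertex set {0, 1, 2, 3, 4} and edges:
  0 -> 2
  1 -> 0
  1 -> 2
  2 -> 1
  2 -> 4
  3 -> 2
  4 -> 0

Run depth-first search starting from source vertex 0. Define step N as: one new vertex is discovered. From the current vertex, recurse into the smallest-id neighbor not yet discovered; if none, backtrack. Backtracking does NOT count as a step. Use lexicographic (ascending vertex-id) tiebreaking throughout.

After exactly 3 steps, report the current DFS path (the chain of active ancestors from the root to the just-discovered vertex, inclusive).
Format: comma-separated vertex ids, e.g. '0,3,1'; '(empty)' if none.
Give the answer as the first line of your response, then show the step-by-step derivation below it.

0,2,1

step 1: discover 0; path=0; order=0
step 2: discover 2; path=0>2; order=0,2
step 3: discover 1; path=0>2>1; order=0,2,1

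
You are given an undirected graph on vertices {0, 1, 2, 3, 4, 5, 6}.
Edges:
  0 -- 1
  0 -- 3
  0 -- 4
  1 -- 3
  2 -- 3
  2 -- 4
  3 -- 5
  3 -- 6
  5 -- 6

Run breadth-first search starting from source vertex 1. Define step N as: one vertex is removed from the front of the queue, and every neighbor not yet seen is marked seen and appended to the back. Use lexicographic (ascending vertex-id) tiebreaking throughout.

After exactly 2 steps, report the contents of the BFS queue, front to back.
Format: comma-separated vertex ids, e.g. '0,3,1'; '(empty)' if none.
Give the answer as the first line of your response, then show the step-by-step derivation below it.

3,4

step 1: dequeue 1; queue=[0,3]; order=1
step 2: dequeue 0; queue=[3,4]; order=1,0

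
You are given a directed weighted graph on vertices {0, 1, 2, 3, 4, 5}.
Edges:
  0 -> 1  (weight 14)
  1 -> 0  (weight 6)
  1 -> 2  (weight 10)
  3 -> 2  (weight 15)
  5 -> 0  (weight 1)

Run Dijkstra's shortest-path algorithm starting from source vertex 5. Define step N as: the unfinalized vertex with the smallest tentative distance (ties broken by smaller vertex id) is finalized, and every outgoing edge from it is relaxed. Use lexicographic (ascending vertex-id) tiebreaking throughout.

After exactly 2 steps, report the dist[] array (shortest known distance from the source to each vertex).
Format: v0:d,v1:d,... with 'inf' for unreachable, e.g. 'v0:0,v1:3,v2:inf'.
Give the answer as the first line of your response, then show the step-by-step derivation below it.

v0:1,v1:15,v2:inf,v3:inf,v4:inf,v5:0

step 1: dist = v0:1,v1:inf,v2:inf,v3:inf,v4:inf,v5:0
step 2: dist = v0:1,v1:15,v2:inf,v3:inf,v4:inf,v5:0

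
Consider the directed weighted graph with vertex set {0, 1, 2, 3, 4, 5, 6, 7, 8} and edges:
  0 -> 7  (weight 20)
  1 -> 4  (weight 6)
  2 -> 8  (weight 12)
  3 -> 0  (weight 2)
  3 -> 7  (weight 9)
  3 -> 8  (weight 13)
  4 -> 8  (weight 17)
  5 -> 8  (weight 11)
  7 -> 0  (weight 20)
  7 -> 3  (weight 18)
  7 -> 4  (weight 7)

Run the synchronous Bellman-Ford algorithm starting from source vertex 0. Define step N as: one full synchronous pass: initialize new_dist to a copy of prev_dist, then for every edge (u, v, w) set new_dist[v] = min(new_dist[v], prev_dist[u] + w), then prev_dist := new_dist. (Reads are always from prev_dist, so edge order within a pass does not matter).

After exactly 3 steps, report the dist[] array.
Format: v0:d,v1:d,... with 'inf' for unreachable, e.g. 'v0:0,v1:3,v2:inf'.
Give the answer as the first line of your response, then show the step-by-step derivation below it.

v0:0,v1:inf,v2:inf,v3:38,v4:27,v5:inf,v6:inf,v7:20,v8:44

step 1: dist = v0:0,v1:inf,v2:inf,v3:inf,v4:inf,v5:inf,v6:inf,v7:20,v8:inf
step 2: dist = v0:0,v1:inf,v2:inf,v3:38,v4:27,v5:inf,v6:inf,v7:20,v8:inf
step 3: dist = v0:0,v1:inf,v2:inf,v3:38,v4:27,v5:inf,v6:inf,v7:20,v8:44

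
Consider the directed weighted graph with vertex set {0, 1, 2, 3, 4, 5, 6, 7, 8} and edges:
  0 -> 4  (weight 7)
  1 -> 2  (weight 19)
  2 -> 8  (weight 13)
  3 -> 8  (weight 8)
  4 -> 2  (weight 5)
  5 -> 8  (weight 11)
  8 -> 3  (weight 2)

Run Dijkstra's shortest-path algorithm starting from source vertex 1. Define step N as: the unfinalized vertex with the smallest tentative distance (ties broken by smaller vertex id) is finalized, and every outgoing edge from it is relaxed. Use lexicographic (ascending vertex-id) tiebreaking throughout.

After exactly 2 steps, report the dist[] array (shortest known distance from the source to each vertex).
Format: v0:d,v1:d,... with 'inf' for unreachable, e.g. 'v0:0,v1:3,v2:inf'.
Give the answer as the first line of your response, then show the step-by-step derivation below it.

v0:inf,v1:0,v2:19,v3:inf,v4:inf,v5:inf,v6:inf,v7:inf,v8:32

step 1: dist = v0:inf,v1:0,v2:19,v3:inf,v4:inf,v5:inf,v6:inf,v7:inf,v8:inf
step 2: dist = v0:inf,v1:0,v2:19,v3:inf,v4:inf,v5:inf,v6:inf,v7:inf,v8:32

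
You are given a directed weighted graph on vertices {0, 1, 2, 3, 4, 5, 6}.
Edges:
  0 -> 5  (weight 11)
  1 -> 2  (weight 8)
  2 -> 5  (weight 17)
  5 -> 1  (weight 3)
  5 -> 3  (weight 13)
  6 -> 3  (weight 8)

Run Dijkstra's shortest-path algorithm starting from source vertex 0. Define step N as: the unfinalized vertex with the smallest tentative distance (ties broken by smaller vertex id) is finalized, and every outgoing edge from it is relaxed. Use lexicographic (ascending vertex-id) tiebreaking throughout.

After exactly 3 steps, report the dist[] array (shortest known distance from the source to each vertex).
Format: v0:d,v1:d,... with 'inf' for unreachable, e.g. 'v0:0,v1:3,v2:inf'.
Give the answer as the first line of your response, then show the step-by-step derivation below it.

v0:0,v1:14,v2:22,v3:24,v4:inf,v5:11,v6:inf

step 1: dist = v0:0,v1:inf,v2:inf,v3:inf,v4:inf,v5:11,v6:inf
step 2: dist = v0:0,v1:14,v2:inf,v3:24,v4:inf,v5:11,v6:inf
step 3: dist = v0:0,v1:14,v2:22,v3:24,v4:inf,v5:11,v6:inf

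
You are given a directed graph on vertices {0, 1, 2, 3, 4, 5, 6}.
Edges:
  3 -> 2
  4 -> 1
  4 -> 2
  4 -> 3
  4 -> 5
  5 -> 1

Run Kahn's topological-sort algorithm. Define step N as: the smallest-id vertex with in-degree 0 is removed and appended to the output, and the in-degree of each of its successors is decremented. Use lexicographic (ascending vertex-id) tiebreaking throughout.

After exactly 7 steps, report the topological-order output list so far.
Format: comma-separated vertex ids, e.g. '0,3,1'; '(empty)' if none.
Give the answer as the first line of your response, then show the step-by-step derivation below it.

0,4,3,2,5,1,6

step 1: output 0; order=[0]; indeg=(0,2,2,1,0,1,0)
step 2: output 4; order=[0,4]; indeg=(0,1,1,0,0,0,0)
step 3: output 3; order=[0,4,3]; indeg=(0,1,0,0,0,0,0)
step 4: output 2; order=[0,4,3,2]; indeg=(0,1,0,0,0,0,0)
step 5: output 5; order=[0,4,3,2,5]; indeg=(0,0,0,0,0,0,0)
step 6: output 1; order=[0,4,3,2,5,1]; indeg=(0,0,0,0,0,0,0)
step 7: output 6; order=[0,4,3,2,5,1,6]; indeg=(0,0,0,0,0,0,0)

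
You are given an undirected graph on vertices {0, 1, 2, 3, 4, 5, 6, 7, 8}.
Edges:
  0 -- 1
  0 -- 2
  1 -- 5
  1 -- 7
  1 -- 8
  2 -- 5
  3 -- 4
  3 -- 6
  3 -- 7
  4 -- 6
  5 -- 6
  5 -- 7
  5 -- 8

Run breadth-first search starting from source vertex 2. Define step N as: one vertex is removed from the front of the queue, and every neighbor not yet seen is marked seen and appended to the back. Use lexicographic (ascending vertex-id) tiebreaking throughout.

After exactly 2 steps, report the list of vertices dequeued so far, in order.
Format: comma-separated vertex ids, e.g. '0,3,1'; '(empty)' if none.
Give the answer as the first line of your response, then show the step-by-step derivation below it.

2,0

step 1: dequeue 2; queue=[0,5]; order=2
step 2: dequeue 0; queue=[5,1]; order=2,0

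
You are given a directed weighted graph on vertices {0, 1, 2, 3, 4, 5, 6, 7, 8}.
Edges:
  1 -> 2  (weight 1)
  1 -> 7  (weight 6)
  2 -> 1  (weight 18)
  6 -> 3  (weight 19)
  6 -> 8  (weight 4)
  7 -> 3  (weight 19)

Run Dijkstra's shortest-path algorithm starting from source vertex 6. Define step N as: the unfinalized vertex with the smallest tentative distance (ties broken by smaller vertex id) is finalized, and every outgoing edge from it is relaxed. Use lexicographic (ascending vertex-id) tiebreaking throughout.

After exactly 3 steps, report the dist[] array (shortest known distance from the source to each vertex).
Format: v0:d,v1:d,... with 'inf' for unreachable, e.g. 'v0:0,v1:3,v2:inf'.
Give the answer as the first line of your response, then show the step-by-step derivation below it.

v0:inf,v1:inf,v2:inf,v3:19,v4:inf,v5:inf,v6:0,v7:inf,v8:4

step 1: dist = v0:inf,v1:inf,v2:inf,v3:19,v4:inf,v5:inf,v6:0,v7:inf,v8:4
step 2: dist = v0:inf,v1:inf,v2:inf,v3:19,v4:inf,v5:inf,v6:0,v7:inf,v8:4
step 3: dist = v0:inf,v1:inf,v2:inf,v3:19,v4:inf,v5:inf,v6:0,v7:inf,v8:4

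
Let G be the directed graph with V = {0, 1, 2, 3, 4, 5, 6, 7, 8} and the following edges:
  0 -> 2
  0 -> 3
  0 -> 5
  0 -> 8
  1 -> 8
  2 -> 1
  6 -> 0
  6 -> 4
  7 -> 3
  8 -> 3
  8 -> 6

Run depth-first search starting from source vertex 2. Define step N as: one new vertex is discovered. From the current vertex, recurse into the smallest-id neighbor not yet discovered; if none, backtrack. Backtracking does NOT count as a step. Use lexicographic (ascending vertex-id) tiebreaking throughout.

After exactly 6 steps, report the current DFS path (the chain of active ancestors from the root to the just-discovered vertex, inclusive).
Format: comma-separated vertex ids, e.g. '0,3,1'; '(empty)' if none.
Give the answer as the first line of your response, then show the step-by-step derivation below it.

2,1,8,6,0

step 1: discover 2; path=2; order=2
step 2: discover 1; path=2>1; order=2,1
step 3: discover 8; path=2>1>8; order=2,1,8
step 4: discover 3; path=2>1>8>3; order=2,1,8,3
step 5: discover 6; path=2>1>8>6; order=2,1,8,3,6
step 6: discover 0; path=2>1>8>6>0; order=2,1,8,3,6,0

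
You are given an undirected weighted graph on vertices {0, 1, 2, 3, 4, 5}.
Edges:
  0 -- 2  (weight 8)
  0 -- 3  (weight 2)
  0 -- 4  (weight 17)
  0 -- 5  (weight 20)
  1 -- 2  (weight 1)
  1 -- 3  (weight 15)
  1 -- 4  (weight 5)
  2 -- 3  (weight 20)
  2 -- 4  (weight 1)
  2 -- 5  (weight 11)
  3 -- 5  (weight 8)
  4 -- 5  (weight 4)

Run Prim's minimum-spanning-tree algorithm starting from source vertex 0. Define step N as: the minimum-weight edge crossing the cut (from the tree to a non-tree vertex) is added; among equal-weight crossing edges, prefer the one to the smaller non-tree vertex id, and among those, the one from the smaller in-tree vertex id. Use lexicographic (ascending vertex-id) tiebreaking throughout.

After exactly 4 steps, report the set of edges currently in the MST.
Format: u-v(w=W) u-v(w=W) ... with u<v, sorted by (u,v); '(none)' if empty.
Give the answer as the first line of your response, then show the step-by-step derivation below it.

0-2(w=8) 0-3(w=2) 1-2(w=1) 2-4(w=1)

step 1: add edge 0-3 (w=2); MST = {0-3(w=2)}
step 2: add edge 0-2 (w=8); MST = {0-2(w=8) 0-3(w=2)}
step 3: add edge 1-2 (w=1); MST = {0-2(w=8) 0-3(w=2) 1-2(w=1)}
step 4: add edge 2-4 (w=1); MST = {0-2(w=8) 0-3(w=2) 1-2(w=1) 2-4(w=1)}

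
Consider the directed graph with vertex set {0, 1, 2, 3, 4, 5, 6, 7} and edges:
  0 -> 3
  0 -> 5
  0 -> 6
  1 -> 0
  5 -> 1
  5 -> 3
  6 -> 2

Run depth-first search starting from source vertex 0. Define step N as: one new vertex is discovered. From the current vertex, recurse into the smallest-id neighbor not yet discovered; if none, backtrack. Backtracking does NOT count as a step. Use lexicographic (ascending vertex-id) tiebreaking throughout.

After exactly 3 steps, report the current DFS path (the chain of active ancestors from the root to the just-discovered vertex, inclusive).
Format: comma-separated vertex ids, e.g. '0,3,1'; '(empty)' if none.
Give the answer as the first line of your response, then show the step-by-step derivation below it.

0,5

step 1: discover 0; path=0; order=0
step 2: discover 3; path=0>3; order=0,3
step 3: discover 5; path=0>5; order=0,3,5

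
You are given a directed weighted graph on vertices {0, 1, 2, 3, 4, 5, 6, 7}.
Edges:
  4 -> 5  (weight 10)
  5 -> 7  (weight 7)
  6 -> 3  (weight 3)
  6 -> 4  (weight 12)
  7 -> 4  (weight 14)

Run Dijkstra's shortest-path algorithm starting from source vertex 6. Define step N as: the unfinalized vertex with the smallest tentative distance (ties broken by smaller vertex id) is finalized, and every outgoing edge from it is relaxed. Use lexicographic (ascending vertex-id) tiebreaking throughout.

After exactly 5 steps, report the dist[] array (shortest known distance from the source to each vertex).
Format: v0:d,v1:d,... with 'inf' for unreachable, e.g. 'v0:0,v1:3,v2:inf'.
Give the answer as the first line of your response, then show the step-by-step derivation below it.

v0:inf,v1:inf,v2:inf,v3:3,v4:12,v5:22,v6:0,v7:29

step 1: dist = v0:inf,v1:inf,v2:inf,v3:3,v4:12,v5:inf,v6:0,v7:inf
step 2: dist = v0:inf,v1:inf,v2:inf,v3:3,v4:12,v5:inf,v6:0,v7:inf
step 3: dist = v0:inf,v1:inf,v2:inf,v3:3,v4:12,v5:22,v6:0,v7:inf
step 4: dist = v0:inf,v1:inf,v2:inf,v3:3,v4:12,v5:22,v6:0,v7:29
step 5: dist = v0:inf,v1:inf,v2:inf,v3:3,v4:12,v5:22,v6:0,v7:29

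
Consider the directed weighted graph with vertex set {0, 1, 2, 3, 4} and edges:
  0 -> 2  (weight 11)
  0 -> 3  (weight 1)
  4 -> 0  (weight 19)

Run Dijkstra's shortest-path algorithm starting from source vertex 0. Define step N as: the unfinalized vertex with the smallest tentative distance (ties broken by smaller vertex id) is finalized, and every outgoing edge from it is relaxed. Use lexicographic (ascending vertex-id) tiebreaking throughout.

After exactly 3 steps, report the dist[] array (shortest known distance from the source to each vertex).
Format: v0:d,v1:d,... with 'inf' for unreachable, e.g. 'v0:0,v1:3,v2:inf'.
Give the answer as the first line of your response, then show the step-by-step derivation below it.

v0:0,v1:inf,v2:11,v3:1,v4:inf

step 1: dist = v0:0,v1:inf,v2:11,v3:1,v4:inf
step 2: dist = v0:0,v1:inf,v2:11,v3:1,v4:inf
step 3: dist = v0:0,v1:inf,v2:11,v3:1,v4:inf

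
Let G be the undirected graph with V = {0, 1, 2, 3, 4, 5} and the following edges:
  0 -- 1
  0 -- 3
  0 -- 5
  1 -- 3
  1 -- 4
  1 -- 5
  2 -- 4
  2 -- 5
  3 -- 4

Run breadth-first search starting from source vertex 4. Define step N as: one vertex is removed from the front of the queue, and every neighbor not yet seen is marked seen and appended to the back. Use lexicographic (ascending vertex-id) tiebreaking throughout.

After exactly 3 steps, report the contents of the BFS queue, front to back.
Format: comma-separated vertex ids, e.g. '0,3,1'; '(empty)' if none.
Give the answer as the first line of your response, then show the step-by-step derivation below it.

3,0,5

step 1: dequeue 4; queue=[1,2,3]; order=4
step 2: dequeue 1; queue=[2,3,0,5]; order=4,1
step 3: dequeue 2; queue=[3,0,5]; order=4,1,2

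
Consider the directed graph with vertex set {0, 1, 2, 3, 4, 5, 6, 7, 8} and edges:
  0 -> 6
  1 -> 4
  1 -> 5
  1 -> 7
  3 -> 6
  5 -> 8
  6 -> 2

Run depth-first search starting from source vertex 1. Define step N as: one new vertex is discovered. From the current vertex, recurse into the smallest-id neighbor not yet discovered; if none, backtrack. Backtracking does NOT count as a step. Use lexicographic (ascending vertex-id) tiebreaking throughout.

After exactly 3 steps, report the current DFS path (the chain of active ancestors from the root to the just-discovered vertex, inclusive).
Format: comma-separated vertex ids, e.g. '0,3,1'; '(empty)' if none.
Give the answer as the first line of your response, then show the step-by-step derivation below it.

1,5

step 1: discover 1; path=1; order=1
step 2: discover 4; path=1>4; order=1,4
step 3: discover 5; path=1>5; order=1,4,5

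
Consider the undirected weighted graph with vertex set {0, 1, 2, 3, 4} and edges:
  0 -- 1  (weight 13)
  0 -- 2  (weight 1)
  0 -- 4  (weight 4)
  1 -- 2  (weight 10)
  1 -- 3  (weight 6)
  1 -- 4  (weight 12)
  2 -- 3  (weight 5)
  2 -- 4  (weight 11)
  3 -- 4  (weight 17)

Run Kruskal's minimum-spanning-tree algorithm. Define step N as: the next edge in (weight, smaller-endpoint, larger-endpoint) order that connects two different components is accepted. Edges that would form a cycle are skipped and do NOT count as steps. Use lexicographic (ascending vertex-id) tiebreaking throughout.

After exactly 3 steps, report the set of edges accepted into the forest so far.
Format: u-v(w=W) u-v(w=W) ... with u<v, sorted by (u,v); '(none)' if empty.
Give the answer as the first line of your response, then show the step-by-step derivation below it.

0-2(w=1) 0-4(w=4) 2-3(w=5)

step 1: add edge 0-2 (w=1); MST = {0-2(w=1)}
step 2: add edge 0-4 (w=4); MST = {0-2(w=1) 0-4(w=4)}
step 3: add edge 2-3 (w=5); MST = {0-2(w=1) 0-4(w=4) 2-3(w=5)}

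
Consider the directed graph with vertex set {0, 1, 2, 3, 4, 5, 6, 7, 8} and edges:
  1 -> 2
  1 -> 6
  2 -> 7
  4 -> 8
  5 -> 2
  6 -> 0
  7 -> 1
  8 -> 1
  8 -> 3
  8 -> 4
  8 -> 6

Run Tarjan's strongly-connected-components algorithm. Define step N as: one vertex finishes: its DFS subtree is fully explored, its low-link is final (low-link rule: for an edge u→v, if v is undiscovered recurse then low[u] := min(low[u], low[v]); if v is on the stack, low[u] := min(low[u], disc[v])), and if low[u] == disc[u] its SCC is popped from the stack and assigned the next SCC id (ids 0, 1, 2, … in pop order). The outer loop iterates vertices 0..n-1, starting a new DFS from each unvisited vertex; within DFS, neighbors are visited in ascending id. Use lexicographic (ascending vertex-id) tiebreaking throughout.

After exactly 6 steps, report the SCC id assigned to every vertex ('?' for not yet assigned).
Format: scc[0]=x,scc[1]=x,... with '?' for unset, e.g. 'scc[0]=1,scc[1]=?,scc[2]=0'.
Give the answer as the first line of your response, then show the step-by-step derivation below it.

scc[0]=0,scc[1]=2,scc[2]=2,scc[3]=3,scc[4]=?,scc[5]=?,scc[6]=1,scc[7]=2,scc[8]=?

step 1: low=(low[0]=0,low[1]=?,low[2]=?,low[3]=?,low[4]=?,low[5]=?,low[6]=?,low[7]=?,low[8]=?); scc=(scc[0]=0,scc[1]=?,scc[2]=?,scc[3]=?,scc[4]=?,scc[5]=?,scc[6]=?,scc[7]=?,scc[8]=?)
step 2: low=(low[0]=0,low[1]=1,low[2]=2,low[3]=?,low[4]=?,low[5]=?,low[6]=?,low[7]=1,low[8]=?); scc=(scc[0]=0,scc[1]=?,scc[2]=?,scc[3]=?,scc[4]=?,scc[5]=?,scc[6]=?,scc[7]=?,scc[8]=?)
step 3: low=(low[0]=0,low[1]=1,low[2]=1,low[3]=?,low[4]=?,low[5]=?,low[6]=?,low[7]=1,low[8]=?); scc=(scc[0]=0,scc[1]=?,scc[2]=?,scc[3]=?,scc[4]=?,scc[5]=?,scc[6]=?,scc[7]=?,scc[8]=?)
step 4: low=(low[0]=0,low[1]=1,low[2]=1,low[3]=?,low[4]=?,low[5]=?,low[6]=4,low[7]=1,low[8]=?); scc=(scc[0]=0,scc[1]=?,scc[2]=?,scc[3]=?,scc[4]=?,scc[5]=?,scc[6]=1,scc[7]=?,scc[8]=?)
step 5: low=(low[0]=0,low[1]=1,low[2]=1,low[3]=?,low[4]=?,low[5]=?,low[6]=4,low[7]=1,low[8]=?); scc=(scc[0]=0,scc[1]=2,scc[2]=2,scc[3]=?,scc[4]=?,scc[5]=?,scc[6]=1,scc[7]=2,scc[8]=?)
step 6: low=(low[0]=0,low[1]=1,low[2]=1,low[3]=5,low[4]=?,low[5]=?,low[6]=4,low[7]=1,low[8]=?); scc=(scc[0]=0,scc[1]=2,scc[2]=2,scc[3]=3,scc[4]=?,scc[5]=?,scc[6]=1,scc[7]=2,scc[8]=?)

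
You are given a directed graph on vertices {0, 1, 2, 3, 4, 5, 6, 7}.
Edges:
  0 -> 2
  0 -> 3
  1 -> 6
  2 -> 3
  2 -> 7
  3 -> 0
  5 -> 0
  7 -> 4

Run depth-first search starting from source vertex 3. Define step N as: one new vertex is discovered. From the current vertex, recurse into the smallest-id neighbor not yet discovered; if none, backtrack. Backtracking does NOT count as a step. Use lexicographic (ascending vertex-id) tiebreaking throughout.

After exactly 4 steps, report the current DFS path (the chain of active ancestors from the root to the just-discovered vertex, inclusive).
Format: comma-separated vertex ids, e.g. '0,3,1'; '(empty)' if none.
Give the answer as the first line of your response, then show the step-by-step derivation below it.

3,0,2,7

step 1: discover 3; path=3; order=3
step 2: discover 0; path=3>0; order=3,0
step 3: discover 2; path=3>0>2; order=3,0,2
step 4: discover 7; path=3>0>2>7; order=3,0,2,7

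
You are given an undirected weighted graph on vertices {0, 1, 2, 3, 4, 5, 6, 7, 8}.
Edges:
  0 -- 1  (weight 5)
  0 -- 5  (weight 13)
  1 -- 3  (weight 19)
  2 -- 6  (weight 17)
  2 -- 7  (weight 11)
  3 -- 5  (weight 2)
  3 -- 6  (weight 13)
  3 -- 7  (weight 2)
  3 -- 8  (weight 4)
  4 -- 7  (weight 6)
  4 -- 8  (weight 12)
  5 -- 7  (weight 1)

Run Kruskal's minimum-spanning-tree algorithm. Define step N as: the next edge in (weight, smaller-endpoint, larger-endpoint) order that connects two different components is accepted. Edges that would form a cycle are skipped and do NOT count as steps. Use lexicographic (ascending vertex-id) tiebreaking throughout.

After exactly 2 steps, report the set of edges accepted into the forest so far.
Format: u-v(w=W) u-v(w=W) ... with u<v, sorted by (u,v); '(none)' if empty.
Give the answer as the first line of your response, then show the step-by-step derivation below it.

3-5(w=2) 5-7(w=1)

step 1: add edge 5-7 (w=1); MST = {5-7(w=1)}
step 2: add edge 3-5 (w=2); MST = {3-5(w=2) 5-7(w=1)}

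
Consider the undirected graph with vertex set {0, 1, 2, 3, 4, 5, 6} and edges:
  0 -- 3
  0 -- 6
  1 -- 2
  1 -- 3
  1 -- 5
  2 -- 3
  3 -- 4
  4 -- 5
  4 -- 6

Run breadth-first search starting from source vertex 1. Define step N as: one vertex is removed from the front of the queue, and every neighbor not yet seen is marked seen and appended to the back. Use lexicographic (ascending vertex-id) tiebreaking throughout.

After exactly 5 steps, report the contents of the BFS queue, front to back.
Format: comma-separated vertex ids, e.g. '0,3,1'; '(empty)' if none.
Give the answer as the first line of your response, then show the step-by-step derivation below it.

4,6

step 1: dequeue 1; queue=[2,3,5]; order=1
step 2: dequeue 2; queue=[3,5]; order=1,2
step 3: dequeue 3; queue=[5,0,4]; order=1,2,3
step 4: dequeue 5; queue=[0,4]; order=1,2,3,5
step 5: dequeue 0; queue=[4,6]; order=1,2,3,5,0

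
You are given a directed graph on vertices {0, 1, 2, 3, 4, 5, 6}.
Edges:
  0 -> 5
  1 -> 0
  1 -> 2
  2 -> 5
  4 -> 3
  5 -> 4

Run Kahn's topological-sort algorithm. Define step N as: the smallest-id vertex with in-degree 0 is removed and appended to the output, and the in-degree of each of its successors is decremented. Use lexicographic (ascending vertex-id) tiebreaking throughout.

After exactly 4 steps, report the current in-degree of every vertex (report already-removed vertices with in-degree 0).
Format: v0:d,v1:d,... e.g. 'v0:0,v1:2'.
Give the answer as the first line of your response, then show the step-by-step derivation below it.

v0:0,v1:0,v2:0,v3:1,v4:0,v5:0,v6:0

step 1: output 1; order=[1]; indeg=(0,0,0,1,1,2,0)
step 2: output 0; order=[1,0]; indeg=(0,0,0,1,1,1,0)
step 3: output 2; order=[1,0,2]; indeg=(0,0,0,1,1,0,0)
step 4: output 5; order=[1,0,2,5]; indeg=(0,0,0,1,0,0,0)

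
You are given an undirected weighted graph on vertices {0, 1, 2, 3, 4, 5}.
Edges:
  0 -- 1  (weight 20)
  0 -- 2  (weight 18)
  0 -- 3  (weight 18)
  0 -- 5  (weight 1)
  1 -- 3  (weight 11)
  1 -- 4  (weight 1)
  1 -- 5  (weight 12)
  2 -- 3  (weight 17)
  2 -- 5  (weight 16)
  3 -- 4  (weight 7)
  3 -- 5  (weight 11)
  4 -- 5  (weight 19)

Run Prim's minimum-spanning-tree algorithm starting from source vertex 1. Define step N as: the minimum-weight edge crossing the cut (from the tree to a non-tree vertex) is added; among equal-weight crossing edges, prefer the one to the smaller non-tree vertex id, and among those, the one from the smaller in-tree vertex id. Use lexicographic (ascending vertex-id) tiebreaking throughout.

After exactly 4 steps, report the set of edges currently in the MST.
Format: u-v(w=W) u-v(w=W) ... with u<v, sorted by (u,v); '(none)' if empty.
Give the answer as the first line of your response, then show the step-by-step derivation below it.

0-5(w=1) 1-4(w=1) 3-4(w=7) 3-5(w=11)

step 1: add edge 1-4 (w=1); MST = {1-4(w=1)}
step 2: add edge 3-4 (w=7); MST = {1-4(w=1) 3-4(w=7)}
step 3: add edge 3-5 (w=11); MST = {1-4(w=1) 3-4(w=7) 3-5(w=11)}
step 4: add edge 0-5 (w=1); MST = {0-5(w=1) 1-4(w=1) 3-4(w=7) 3-5(w=11)}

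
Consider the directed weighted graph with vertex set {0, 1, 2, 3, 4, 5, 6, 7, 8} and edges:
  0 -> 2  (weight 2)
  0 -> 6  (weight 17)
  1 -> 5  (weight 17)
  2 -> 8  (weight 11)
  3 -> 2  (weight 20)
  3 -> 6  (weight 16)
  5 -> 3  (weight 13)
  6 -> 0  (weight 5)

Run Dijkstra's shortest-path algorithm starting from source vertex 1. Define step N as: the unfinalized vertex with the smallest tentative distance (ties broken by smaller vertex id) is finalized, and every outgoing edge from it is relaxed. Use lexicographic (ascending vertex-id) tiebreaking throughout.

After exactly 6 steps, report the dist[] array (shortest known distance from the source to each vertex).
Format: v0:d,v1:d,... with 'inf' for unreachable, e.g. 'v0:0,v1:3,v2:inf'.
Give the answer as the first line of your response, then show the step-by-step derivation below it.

v0:51,v1:0,v2:50,v3:30,v4:inf,v5:17,v6:46,v7:inf,v8:61

step 1: dist = v0:inf,v1:0,v2:inf,v3:inf,v4:inf,v5:17,v6:inf,v7:inf,v8:inf
step 2: dist = v0:inf,v1:0,v2:inf,v3:30,v4:inf,v5:17,v6:inf,v7:inf,v8:inf
step 3: dist = v0:inf,v1:0,v2:50,v3:30,v4:inf,v5:17,v6:46,v7:inf,v8:inf
step 4: dist = v0:51,v1:0,v2:50,v3:30,v4:inf,v5:17,v6:46,v7:inf,v8:inf
step 5: dist = v0:51,v1:0,v2:50,v3:30,v4:inf,v5:17,v6:46,v7:inf,v8:61
step 6: dist = v0:51,v1:0,v2:50,v3:30,v4:inf,v5:17,v6:46,v7:inf,v8:61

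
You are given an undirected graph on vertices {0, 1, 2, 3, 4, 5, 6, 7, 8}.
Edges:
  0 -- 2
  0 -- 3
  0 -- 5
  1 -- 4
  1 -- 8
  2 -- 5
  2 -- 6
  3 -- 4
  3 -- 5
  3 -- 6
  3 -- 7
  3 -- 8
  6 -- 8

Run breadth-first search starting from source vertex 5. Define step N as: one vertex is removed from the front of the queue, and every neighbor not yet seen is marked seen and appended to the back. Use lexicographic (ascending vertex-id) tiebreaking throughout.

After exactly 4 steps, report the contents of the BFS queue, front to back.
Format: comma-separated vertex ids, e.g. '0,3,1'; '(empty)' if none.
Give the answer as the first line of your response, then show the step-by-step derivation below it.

6,4,7,8

step 1: dequeue 5; queue=[0,2,3]; order=5
step 2: dequeue 0; queue=[2,3]; order=5,0
step 3: dequeue 2; queue=[3,6]; order=5,0,2
step 4: dequeue 3; queue=[6,4,7,8]; order=5,0,2,3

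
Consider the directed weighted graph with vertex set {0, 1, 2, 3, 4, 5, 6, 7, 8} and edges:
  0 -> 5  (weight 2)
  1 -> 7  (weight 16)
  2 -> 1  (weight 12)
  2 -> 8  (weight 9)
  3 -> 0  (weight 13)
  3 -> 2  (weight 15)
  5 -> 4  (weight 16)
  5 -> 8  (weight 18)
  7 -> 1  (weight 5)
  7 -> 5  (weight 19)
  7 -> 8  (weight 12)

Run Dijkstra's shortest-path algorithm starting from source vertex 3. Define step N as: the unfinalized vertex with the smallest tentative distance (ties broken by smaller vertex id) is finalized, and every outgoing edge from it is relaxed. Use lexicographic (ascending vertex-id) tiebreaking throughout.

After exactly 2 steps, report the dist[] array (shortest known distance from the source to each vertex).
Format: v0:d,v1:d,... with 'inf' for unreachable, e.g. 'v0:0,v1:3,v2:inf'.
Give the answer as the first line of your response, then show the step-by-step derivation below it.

v0:13,v1:inf,v2:15,v3:0,v4:inf,v5:15,v6:inf,v7:inf,v8:inf

step 1: dist = v0:13,v1:inf,v2:15,v3:0,v4:inf,v5:inf,v6:inf,v7:inf,v8:inf
step 2: dist = v0:13,v1:inf,v2:15,v3:0,v4:inf,v5:15,v6:inf,v7:inf,v8:inf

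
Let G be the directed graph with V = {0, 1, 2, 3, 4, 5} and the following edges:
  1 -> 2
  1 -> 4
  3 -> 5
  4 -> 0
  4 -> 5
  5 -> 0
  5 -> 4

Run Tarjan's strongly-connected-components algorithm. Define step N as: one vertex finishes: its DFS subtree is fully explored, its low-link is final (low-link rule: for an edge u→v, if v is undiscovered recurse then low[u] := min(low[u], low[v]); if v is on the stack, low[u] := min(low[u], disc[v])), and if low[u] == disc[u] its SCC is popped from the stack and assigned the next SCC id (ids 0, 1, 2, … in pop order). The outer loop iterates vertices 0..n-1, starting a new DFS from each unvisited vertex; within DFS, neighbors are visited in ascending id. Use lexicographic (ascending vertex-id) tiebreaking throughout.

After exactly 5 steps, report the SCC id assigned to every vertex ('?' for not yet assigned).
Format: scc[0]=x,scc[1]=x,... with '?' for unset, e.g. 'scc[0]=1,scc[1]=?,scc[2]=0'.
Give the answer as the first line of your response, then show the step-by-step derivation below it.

scc[0]=0,scc[1]=3,scc[2]=1,scc[3]=?,scc[4]=2,scc[5]=2

step 1: low=(low[0]=0,low[1]=?,low[2]=?,low[3]=?,low[4]=?,low[5]=?); scc=(scc[0]=0,scc[1]=?,scc[2]=?,scc[3]=?,scc[4]=?,scc[5]=?)
step 2: low=(low[0]=0,low[1]=1,low[2]=2,low[3]=?,low[4]=?,low[5]=?); scc=(scc[0]=0,scc[1]=?,scc[2]=1,scc[3]=?,scc[4]=?,scc[5]=?)
step 3: low=(low[0]=0,low[1]=1,low[2]=2,low[3]=?,low[4]=3,low[5]=3); scc=(scc[0]=0,scc[1]=?,scc[2]=1,scc[3]=?,scc[4]=?,scc[5]=?)
step 4: low=(low[0]=0,low[1]=1,low[2]=2,low[3]=?,low[4]=3,low[5]=3); scc=(scc[0]=0,scc[1]=?,scc[2]=1,scc[3]=?,scc[4]=2,scc[5]=2)
step 5: low=(low[0]=0,low[1]=1,low[2]=2,low[3]=?,low[4]=3,low[5]=3); scc=(scc[0]=0,scc[1]=3,scc[2]=1,scc[3]=?,scc[4]=2,scc[5]=2)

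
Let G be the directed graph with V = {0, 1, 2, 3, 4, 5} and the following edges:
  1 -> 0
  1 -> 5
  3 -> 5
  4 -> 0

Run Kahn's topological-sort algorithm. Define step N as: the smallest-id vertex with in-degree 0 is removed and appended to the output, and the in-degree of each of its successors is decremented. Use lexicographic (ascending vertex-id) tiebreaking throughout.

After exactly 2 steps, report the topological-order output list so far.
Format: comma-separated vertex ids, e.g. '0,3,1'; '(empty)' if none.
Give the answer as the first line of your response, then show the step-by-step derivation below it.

1,2

step 1: output 1; order=[1]; indeg=(1,0,0,0,0,1)
step 2: output 2; order=[1,2]; indeg=(1,0,0,0,0,1)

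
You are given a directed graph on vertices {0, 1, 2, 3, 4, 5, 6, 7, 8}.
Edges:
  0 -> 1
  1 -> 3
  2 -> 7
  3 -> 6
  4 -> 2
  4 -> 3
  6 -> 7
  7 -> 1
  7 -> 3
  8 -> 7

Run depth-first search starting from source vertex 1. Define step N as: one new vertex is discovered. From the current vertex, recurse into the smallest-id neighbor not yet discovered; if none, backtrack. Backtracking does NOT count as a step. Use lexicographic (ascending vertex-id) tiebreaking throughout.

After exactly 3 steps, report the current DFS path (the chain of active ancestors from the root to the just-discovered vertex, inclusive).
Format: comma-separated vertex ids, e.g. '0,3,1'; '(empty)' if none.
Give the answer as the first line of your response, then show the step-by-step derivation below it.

1,3,6

step 1: discover 1; path=1; order=1
step 2: discover 3; path=1>3; order=1,3
step 3: discover 6; path=1>3>6; order=1,3,6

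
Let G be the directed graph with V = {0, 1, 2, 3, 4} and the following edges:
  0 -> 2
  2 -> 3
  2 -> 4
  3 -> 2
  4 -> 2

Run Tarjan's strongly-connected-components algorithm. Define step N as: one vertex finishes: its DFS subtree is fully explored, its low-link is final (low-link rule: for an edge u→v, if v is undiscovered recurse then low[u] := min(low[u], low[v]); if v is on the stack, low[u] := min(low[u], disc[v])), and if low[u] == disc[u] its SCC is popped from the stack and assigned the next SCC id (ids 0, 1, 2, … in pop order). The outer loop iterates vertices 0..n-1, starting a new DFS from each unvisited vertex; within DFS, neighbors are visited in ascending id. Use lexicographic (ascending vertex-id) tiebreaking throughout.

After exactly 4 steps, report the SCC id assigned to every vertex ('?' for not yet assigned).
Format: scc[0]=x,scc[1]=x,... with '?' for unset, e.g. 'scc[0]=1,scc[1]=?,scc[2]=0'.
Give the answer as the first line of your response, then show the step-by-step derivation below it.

scc[0]=1,scc[1]=?,scc[2]=0,scc[3]=0,scc[4]=0

step 1: low=(low[0]=0,low[1]=?,low[2]=1,low[3]=1,low[4]=?); scc=(scc[0]=?,scc[1]=?,scc[2]=?,scc[3]=?,scc[4]=?)
step 2: low=(low[0]=0,low[1]=?,low[2]=1,low[3]=1,low[4]=1); scc=(scc[0]=?,scc[1]=?,scc[2]=?,scc[3]=?,scc[4]=?)
step 3: low=(low[0]=0,low[1]=?,low[2]=1,low[3]=1,low[4]=1); scc=(scc[0]=?,scc[1]=?,scc[2]=0,scc[3]=0,scc[4]=0)
step 4: low=(low[0]=0,low[1]=?,low[2]=1,low[3]=1,low[4]=1); scc=(scc[0]=1,scc[1]=?,scc[2]=0,scc[3]=0,scc[4]=0)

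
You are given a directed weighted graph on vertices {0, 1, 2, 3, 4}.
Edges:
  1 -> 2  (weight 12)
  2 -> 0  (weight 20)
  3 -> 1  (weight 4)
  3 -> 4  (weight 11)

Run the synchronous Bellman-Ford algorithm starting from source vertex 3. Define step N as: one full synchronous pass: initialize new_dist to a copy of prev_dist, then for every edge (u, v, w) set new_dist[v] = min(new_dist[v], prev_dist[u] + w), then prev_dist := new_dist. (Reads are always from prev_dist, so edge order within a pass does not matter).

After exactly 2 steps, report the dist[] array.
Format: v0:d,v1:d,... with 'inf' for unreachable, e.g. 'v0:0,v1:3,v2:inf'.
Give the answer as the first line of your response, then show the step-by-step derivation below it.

v0:inf,v1:4,v2:16,v3:0,v4:11

step 1: dist = v0:inf,v1:4,v2:inf,v3:0,v4:11
step 2: dist = v0:inf,v1:4,v2:16,v3:0,v4:11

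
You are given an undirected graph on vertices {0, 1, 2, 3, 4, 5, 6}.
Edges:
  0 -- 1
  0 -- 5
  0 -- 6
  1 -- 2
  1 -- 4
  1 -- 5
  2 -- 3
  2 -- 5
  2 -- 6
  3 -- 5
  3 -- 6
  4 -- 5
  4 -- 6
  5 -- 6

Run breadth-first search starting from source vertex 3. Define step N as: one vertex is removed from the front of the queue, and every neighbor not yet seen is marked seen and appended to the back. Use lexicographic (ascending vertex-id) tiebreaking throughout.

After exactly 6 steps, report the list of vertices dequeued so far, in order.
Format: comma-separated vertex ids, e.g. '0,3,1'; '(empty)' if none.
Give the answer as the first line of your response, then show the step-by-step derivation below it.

3,2,5,6,1,0

step 1: dequeue 3; queue=[2,5,6]; order=3
step 2: dequeue 2; queue=[5,6,1]; order=3,2
step 3: dequeue 5; queue=[6,1,0,4]; order=3,2,5
step 4: dequeue 6; queue=[1,0,4]; order=3,2,5,6
step 5: dequeue 1; queue=[0,4]; order=3,2,5,6,1
step 6: dequeue 0; queue=[4]; order=3,2,5,6,1,0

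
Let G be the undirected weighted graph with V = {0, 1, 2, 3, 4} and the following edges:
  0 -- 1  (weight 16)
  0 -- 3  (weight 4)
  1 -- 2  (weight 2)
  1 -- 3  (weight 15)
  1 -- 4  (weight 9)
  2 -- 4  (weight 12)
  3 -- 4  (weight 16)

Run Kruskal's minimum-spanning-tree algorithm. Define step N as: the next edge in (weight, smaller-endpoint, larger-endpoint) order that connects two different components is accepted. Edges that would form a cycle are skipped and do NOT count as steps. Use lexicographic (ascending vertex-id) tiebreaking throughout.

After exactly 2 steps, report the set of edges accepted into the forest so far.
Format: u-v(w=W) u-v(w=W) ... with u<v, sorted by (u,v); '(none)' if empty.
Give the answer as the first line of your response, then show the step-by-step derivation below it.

0-3(w=4) 1-2(w=2)

step 1: add edge 1-2 (w=2); MST = {1-2(w=2)}
step 2: add edge 0-3 (w=4); MST = {0-3(w=4) 1-2(w=2)}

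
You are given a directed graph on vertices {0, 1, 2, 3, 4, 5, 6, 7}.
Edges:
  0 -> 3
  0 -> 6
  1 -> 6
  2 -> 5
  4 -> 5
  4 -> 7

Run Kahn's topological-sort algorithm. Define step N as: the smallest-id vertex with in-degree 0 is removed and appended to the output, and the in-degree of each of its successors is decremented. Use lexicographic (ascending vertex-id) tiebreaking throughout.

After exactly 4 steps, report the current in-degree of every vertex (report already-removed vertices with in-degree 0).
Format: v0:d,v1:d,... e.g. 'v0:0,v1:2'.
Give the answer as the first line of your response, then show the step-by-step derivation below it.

v0:0,v1:0,v2:0,v3:0,v4:0,v5:1,v6:0,v7:1

step 1: output 0; order=[0]; indeg=(0,0,0,0,0,2,1,1)
step 2: output 1; order=[0,1]; indeg=(0,0,0,0,0,2,0,1)
step 3: output 2; order=[0,1,2]; indeg=(0,0,0,0,0,1,0,1)
step 4: output 3; order=[0,1,2,3]; indeg=(0,0,0,0,0,1,0,1)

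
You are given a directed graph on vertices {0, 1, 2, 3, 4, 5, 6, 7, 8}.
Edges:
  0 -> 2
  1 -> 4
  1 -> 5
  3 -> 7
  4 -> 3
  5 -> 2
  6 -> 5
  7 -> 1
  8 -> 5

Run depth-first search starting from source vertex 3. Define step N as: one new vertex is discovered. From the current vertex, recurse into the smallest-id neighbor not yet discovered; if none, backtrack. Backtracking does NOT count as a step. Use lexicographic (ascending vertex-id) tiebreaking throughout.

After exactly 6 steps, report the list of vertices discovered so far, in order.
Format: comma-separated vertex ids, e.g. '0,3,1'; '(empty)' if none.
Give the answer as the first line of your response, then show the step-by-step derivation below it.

3,7,1,4,5,2

step 1: discover 3; path=3; order=3
step 2: discover 7; path=3>7; order=3,7
step 3: discover 1; path=3>7>1; order=3,7,1
step 4: discover 4; path=3>7>1>4; order=3,7,1,4
step 5: discover 5; path=3>7>1>5; order=3,7,1,4,5
step 6: discover 2; path=3>7>1>5>2; order=3,7,1,4,5,2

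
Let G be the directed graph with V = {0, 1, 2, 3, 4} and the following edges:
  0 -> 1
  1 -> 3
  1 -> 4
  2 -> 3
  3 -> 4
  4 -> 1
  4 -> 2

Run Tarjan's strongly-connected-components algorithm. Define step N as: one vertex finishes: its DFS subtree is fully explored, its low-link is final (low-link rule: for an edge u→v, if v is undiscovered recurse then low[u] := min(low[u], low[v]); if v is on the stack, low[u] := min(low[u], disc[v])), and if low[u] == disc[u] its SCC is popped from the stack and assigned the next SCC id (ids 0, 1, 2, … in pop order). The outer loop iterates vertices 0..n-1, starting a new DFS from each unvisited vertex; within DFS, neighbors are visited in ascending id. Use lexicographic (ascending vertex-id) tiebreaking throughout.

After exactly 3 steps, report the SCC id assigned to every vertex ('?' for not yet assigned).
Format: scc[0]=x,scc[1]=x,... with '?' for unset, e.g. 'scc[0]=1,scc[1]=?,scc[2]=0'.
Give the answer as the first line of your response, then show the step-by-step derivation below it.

scc[0]=?,scc[1]=?,scc[2]=?,scc[3]=?,scc[4]=?

step 1: low=(low[0]=0,low[1]=1,low[2]=2,low[3]=2,low[4]=1); scc=(scc[0]=?,scc[1]=?,scc[2]=?,scc[3]=?,scc[4]=?)
step 2: low=(low[0]=0,low[1]=1,low[2]=2,low[3]=2,low[4]=1); scc=(scc[0]=?,scc[1]=?,scc[2]=?,scc[3]=?,scc[4]=?)
step 3: low=(low[0]=0,low[1]=1,low[2]=2,low[3]=1,low[4]=1); scc=(scc[0]=?,scc[1]=?,scc[2]=?,scc[3]=?,scc[4]=?)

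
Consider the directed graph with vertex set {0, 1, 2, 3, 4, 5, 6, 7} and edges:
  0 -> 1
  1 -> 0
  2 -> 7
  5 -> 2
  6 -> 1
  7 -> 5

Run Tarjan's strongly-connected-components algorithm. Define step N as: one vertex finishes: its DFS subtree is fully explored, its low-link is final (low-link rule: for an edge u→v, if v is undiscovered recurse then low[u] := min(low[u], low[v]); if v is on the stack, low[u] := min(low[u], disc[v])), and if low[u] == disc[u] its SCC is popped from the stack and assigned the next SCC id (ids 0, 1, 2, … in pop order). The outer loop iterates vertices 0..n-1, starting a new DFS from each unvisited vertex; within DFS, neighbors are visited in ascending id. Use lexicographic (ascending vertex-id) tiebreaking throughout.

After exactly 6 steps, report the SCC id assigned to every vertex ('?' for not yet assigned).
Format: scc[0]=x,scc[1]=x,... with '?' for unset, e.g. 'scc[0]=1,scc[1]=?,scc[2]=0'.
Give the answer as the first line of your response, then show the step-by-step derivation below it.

scc[0]=0,scc[1]=0,scc[2]=1,scc[3]=2,scc[4]=?,scc[5]=1,scc[6]=?,scc[7]=1

step 1: low=(low[0]=0,low[1]=0,low[2]=?,low[3]=?,low[4]=?,low[5]=?,low[6]=?,low[7]=?); scc=(scc[0]=?,scc[1]=?,scc[2]=?,scc[3]=?,scc[4]=?,scc[5]=?,scc[6]=?,scc[7]=?)
step 2: low=(low[0]=0,low[1]=0,low[2]=?,low[3]=?,low[4]=?,low[5]=?,low[6]=?,low[7]=?); scc=(scc[0]=0,scc[1]=0,scc[2]=?,scc[3]=?,scc[4]=?,scc[5]=?,scc[6]=?,scc[7]=?)
step 3: low=(low[0]=0,low[1]=0,low[2]=2,low[3]=?,low[4]=?,low[5]=2,low[6]=?,low[7]=3); scc=(scc[0]=0,scc[1]=0,scc[2]=?,scc[3]=?,scc[4]=?,scc[5]=?,scc[6]=?,scc[7]=?)
step 4: low=(low[0]=0,low[1]=0,low[2]=2,low[3]=?,low[4]=?,low[5]=2,low[6]=?,low[7]=2); scc=(scc[0]=0,scc[1]=0,scc[2]=?,scc[3]=?,scc[4]=?,scc[5]=?,scc[6]=?,scc[7]=?)
step 5: low=(low[0]=0,low[1]=0,low[2]=2,low[3]=?,low[4]=?,low[5]=2,low[6]=?,low[7]=2); scc=(scc[0]=0,scc[1]=0,scc[2]=1,scc[3]=?,scc[4]=?,scc[5]=1,scc[6]=?,scc[7]=1)
step 6: low=(low[0]=0,low[1]=0,low[2]=2,low[3]=5,low[4]=?,low[5]=2,low[6]=?,low[7]=2); scc=(scc[0]=0,scc[1]=0,scc[2]=1,scc[3]=2,scc[4]=?,scc[5]=1,scc[6]=?,scc[7]=1)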